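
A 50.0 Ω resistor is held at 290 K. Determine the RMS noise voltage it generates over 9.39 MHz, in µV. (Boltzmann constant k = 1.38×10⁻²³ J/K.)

2.74 µV

V_n = √(4kTRB)
4kTRB = 4 × 1.38×10⁻²³ × 290 × 5.00×10¹ × 9.39×10⁶ = 7.52×10⁻¹² V²
V_n = √(7.52×10⁻¹²) = 2.74×10⁻⁶ V = 2.74 µV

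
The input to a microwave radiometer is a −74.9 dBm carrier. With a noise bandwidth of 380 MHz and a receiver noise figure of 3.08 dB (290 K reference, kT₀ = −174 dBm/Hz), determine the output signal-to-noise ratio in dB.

10.2 dB

Noise floor: N = −174 + 10 log₁₀(B) + NF
10 log₁₀(3.80×10⁸) = 85.8 dB
N = −174 + 85.8 + 3.08 = −85.12 dBm
SNR = P_sig − N = −74.9 − (−85.12) = 10.22 dB → 10.2 dB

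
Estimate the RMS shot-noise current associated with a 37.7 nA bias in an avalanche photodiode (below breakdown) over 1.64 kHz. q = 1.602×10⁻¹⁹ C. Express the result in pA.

I_n = √(2qI·B)
2qI·B = 2 × 1.602×10⁻¹⁹ × 3.77×10⁻⁸ × 1.64×10³ = 1.98×10⁻²³ A²
I_n = √(1.98×10⁻²³) = 4.45×10⁻¹² A = 4.45 pA

4.45 pA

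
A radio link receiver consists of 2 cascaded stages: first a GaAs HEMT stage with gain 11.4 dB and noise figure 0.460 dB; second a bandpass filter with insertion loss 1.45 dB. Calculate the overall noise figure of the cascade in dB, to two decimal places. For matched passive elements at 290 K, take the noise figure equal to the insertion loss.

Convert to linear (a loss of L dB is a gain of −L dB): F_i = 10^(NF_i/10), G_i = 10^(G_i,dB/10)
  Stage 1: F_1 = 10^(0.460/10) = 1.112, G_1 = 10^(11.4/10) = 13.80
  Stage 2: F_2 = 10^(1.45/10) = 1.396, G_2 = 10^(−1.45/10) = 0.7161
Friis cascade:
  F = 1.112 + (1.396 − 1)/13.80 = 1.140
NF = 10 log₁₀(1.140) = 0.57 dB

0.57 dB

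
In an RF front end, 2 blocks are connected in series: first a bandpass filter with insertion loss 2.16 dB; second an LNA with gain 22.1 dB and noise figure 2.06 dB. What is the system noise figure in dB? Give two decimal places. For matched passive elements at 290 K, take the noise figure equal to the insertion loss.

Convert to linear (a loss of L dB is a gain of −L dB): F_i = 10^(NF_i/10), G_i = 10^(G_i,dB/10)
  Stage 1: F_1 = 10^(2.16/10) = 1.644, G_1 = 10^(−2.16/10) = 0.6081
  Stage 2: F_2 = 10^(2.06/10) = 1.607, G_2 = 10^(22.1/10) = 162.2
Friis cascade:
  F = 1.644 + (1.607 − 1)/0.6081 = 2.642
NF = 10 log₁₀(2.642) = 4.22 dB

4.22 dB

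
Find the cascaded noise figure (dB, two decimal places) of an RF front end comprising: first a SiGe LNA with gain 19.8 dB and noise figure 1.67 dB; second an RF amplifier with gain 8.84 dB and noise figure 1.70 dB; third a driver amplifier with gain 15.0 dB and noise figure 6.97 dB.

Convert to linear (a loss of L dB is a gain of −L dB): F_i = 10^(NF_i/10), G_i = 10^(G_i,dB/10)
  Stage 1: F_1 = 10^(1.67/10) = 1.469, G_1 = 10^(19.8/10) = 95.50
  Stage 2: F_2 = 10^(1.70/10) = 1.479, G_2 = 10^(8.84/10) = 7.656
  Stage 3: F_3 = 10^(6.97/10) = 4.977, G_3 = 10^(15.0/10) = 31.62
Friis cascade:
  F = 1.469 + (1.479 − 1)/95.50 + (4.977 − 1)/731.1 = 1.479
NF = 10 log₁₀(1.479) = 1.70 dB

1.70 dB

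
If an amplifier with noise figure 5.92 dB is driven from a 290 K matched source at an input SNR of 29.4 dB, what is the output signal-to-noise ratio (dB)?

By definition F = SNR_in/SNR_out, so in dB: SNR_out = SNR_in − NF
SNR_out = 29.4 − 5.92 = 23.48 dB

23.48 dB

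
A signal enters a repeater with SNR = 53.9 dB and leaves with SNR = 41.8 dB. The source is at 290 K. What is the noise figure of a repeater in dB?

NF (dB) = SNR_in(dB) − SNR_out(dB) when the source is at T₀
NF = 53.9 − 41.8 = 12.1 dB

12.1 dB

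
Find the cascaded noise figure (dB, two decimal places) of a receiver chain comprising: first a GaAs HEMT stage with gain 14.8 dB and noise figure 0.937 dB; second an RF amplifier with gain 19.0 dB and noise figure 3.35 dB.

Convert to linear (a loss of L dB is a gain of −L dB): F_i = 10^(NF_i/10), G_i = 10^(G_i,dB/10)
  Stage 1: F_1 = 10^(0.937/10) = 1.241, G_1 = 10^(14.8/10) = 30.20
  Stage 2: F_2 = 10^(3.35/10) = 2.163, G_2 = 10^(19.0/10) = 79.43
Friis cascade:
  F = 1.241 + (2.163 − 1)/30.20 = 1.279
NF = 10 log₁₀(1.279) = 1.07 dB

1.07 dB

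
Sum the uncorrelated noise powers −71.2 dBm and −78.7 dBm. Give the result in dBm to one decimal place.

Convert to linear, add, convert back:
P₁ = 7.59×10⁻¹¹ W, P₂ = 1.35×10⁻¹¹ W
P_tot = 8.93×10⁻¹¹ W → 10 log₁₀(P_tot / 10⁻³) = −70.5 dBm

−70.5 dBm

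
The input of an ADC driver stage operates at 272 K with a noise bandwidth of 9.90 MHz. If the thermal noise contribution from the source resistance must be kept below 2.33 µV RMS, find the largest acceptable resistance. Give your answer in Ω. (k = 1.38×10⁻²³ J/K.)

36.5 Ω

Johnson–Nyquist: V_n = √(4kTRB) ⇒ R = V_n² / (4kTB)
4kTB = 4 × 1.38×10⁻²³ × 272 × 9.90×10⁶ = 1.49×10⁻¹³
R = (2.33×10⁻⁶)² / 1.49×10⁻¹³ = 3.65×10¹ Ω = 36.5 Ω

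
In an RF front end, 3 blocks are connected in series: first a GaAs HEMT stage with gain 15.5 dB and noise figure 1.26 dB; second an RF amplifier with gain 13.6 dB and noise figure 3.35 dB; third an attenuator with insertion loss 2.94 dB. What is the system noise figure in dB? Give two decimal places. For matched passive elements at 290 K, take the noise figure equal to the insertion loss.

1.37 dB

Convert to linear (a loss of L dB is a gain of −L dB): F_i = 10^(NF_i/10), G_i = 10^(G_i,dB/10)
  Stage 1: F_1 = 10^(1.26/10) = 1.337, G_1 = 10^(15.5/10) = 35.48
  Stage 2: F_2 = 10^(3.35/10) = 2.163, G_2 = 10^(13.6/10) = 22.91
  Stage 3: F_3 = 10^(2.94/10) = 1.968, G_3 = 10^(−2.94/10) = 0.5082
Friis cascade:
  F = 1.337 + (2.163 − 1)/35.48 + (1.968 − 1)/812.8 = 1.371
NF = 10 log₁₀(1.371) = 1.37 dB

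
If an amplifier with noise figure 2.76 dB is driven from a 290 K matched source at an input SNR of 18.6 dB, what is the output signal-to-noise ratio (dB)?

By definition F = SNR_in/SNR_out, so in dB: SNR_out = SNR_in − NF
SNR_out = 18.6 − 2.76 = 15.84 dB

15.84 dB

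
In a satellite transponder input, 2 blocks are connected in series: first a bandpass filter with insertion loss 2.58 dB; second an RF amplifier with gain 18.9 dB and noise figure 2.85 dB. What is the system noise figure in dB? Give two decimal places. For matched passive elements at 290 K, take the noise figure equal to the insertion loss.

5.43 dB

Convert to linear (a loss of L dB is a gain of −L dB): F_i = 10^(NF_i/10), G_i = 10^(G_i,dB/10)
  Stage 1: F_1 = 10^(2.58/10) = 1.811, G_1 = 10^(−2.58/10) = 0.5521
  Stage 2: F_2 = 10^(2.85/10) = 1.928, G_2 = 10^(18.9/10) = 77.62
Friis cascade:
  F = 1.811 + (1.928 − 1)/0.5521 = 3.491
NF = 10 log₁₀(3.491) = 5.43 dB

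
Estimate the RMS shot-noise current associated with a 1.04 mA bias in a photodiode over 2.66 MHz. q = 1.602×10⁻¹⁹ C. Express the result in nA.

29.8 nA

I_n = √(2qI·B)
2qI·B = 2 × 1.602×10⁻¹⁹ × 1.04×10⁻³ × 2.66×10⁶ = 8.86×10⁻¹⁶ A²
I_n = √(8.86×10⁻¹⁶) = 2.98×10⁻⁸ A = 29.8 nA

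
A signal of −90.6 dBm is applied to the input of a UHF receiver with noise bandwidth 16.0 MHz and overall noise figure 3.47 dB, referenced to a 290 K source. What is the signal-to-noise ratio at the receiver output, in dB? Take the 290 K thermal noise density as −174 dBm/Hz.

Noise floor: N = −174 + 10 log₁₀(B) + NF
10 log₁₀(1.60×10⁷) = 72.04 dB
N = −174 + 72.04 + 3.47 = −98.49 dBm
SNR = P_sig − N = −90.6 − (−98.49) = 7.89 dB → 7.9 dB

7.9 dB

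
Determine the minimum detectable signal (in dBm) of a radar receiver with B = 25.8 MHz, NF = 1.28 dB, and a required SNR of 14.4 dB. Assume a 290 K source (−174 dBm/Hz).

−84.2 dBm

Sensitivity = −174 + 10 log₁₀(B) + NF + SNR_min
= −174 + 74.12 + 1.28 + 14.4
= −84.20 dBm → −84.2 dBm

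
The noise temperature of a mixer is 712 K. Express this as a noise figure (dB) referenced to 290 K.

5.38 dB

F = 1 + T_e/T₀ = 1 + 712/290 = 3.45517
NF = 10 log₁₀(3.45517) = 5.38 dB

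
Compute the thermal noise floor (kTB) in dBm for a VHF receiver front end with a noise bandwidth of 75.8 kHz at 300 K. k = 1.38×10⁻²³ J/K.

−125.0 dBm

P_n = kTB = 1.38×10⁻²³ × 300 × 7.58×10⁴ = 3.14×10⁻¹⁶ W
In dBm: 10 log₁₀(3.14×10⁻¹⁶ / 10⁻³) = −125.0 dBm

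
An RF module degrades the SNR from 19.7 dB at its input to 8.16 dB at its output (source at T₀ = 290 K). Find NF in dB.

11.54 dB

NF (dB) = SNR_in(dB) − SNR_out(dB) when the source is at T₀
NF = 19.7 − 8.16 = 11.54 dB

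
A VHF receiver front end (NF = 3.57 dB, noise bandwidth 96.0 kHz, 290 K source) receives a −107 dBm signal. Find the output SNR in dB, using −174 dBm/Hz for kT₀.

Noise floor: N = −174 + 10 log₁₀(B) + NF
10 log₁₀(9.60×10⁴) = 49.82 dB
N = −174 + 49.82 + 3.57 = −120.61 dBm
SNR = P_sig − N = −107 − (−120.61) = 13.61 dB → 13.6 dB

13.6 dB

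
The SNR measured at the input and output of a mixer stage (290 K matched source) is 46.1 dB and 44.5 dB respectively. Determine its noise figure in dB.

1.6 dB

NF (dB) = SNR_in(dB) − SNR_out(dB) when the source is at T₀
NF = 46.1 − 44.5 = 1.6 dB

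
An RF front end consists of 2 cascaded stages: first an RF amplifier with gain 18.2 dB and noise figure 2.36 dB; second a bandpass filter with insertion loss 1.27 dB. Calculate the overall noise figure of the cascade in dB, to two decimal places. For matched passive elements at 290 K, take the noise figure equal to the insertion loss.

Convert to linear (a loss of L dB is a gain of −L dB): F_i = 10^(NF_i/10), G_i = 10^(G_i,dB/10)
  Stage 1: F_1 = 10^(2.36/10) = 1.722, G_1 = 10^(18.2/10) = 66.07
  Stage 2: F_2 = 10^(1.27/10) = 1.340, G_2 = 10^(−1.27/10) = 0.7464
Friis cascade:
  F = 1.722 + (1.340 − 1)/66.07 = 1.727
NF = 10 log₁₀(1.727) = 2.37 dB

2.37 dB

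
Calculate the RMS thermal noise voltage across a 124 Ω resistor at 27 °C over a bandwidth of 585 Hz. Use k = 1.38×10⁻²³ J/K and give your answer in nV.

T = 27 °C + 273.15 = 300.15 K
V_n = √(4kTRB)
4kTRB = 4 × 1.38×10⁻²³ × 300.15 × 1.24×10² × 5.85×10² = 1.20×10⁻¹⁵ V²
V_n = √(1.20×10⁻¹⁵) = 3.47×10⁻⁸ V = 34.7 nV

34.7 nV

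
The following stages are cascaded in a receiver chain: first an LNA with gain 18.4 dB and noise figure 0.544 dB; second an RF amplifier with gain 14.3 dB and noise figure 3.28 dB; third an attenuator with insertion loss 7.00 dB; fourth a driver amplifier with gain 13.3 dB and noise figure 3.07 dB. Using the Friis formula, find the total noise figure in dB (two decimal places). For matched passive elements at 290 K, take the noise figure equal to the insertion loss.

0.62 dB

Convert to linear (a loss of L dB is a gain of −L dB): F_i = 10^(NF_i/10), G_i = 10^(G_i,dB/10)
  Stage 1: F_1 = 10^(0.544/10) = 1.133, G_1 = 10^(18.4/10) = 69.18
  Stage 2: F_2 = 10^(3.28/10) = 2.128, G_2 = 10^(14.3/10) = 26.92
  Stage 3: F_3 = 10^(7.00/10) = 5.012, G_3 = 10^(−7.00/10) = 0.1995
  Stage 4: F_4 = 10^(3.07/10) = 2.028, G_4 = 10^(13.3/10) = 21.38
Friis cascade:
  F = 1.133 + (2.128 − 1)/69.18 + (5.012 − 1)/1862 + (2.028 − 1)/371.5 = 1.155
NF = 10 log₁₀(1.155) = 0.62 dB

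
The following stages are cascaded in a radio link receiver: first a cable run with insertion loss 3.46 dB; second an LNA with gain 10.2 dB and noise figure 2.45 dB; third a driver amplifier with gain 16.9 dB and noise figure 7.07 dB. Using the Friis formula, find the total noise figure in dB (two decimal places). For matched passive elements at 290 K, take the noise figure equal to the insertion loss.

Convert to linear (a loss of L dB is a gain of −L dB): F_i = 10^(NF_i/10), G_i = 10^(G_i,dB/10)
  Stage 1: F_1 = 10^(3.46/10) = 2.218, G_1 = 10^(−3.46/10) = 0.4508
  Stage 2: F_2 = 10^(2.45/10) = 1.758, G_2 = 10^(10.2/10) = 10.47
  Stage 3: F_3 = 10^(7.07/10) = 5.093, G_3 = 10^(16.9/10) = 48.98
Friis cascade:
  F = 2.218 + (1.758 − 1)/0.4508 + (5.093 − 1)/4.721 = 4.767
NF = 10 log₁₀(4.767) = 6.78 dB

6.78 dB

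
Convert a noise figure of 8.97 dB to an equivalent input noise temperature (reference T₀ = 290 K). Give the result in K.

F = 10^(8.97/10) = 7.8886
T_e = (F − 1)·T₀ = (7.8886 − 1) × 290 = 1998 K

1998 K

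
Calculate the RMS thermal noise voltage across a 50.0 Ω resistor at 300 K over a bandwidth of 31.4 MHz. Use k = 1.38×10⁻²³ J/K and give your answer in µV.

V_n = √(4kTRB)
4kTRB = 4 × 1.38×10⁻²³ × 300 × 5.00×10¹ × 3.14×10⁷ = 2.60×10⁻¹¹ V²
V_n = √(2.60×10⁻¹¹) = 5.10×10⁻⁶ V = 5.10 µV

5.10 µV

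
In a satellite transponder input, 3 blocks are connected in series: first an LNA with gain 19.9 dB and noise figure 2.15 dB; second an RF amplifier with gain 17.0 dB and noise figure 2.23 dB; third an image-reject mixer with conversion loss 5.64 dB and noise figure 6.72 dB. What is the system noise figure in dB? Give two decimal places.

2.17 dB

Convert to linear (a loss of L dB is a gain of −L dB): F_i = 10^(NF_i/10), G_i = 10^(G_i,dB/10)
  Stage 1: F_1 = 10^(2.15/10) = 1.641, G_1 = 10^(19.9/10) = 97.72
  Stage 2: F_2 = 10^(2.23/10) = 1.671, G_2 = 10^(17.0/10) = 50.12
  Stage 3: F_3 = 10^(6.72/10) = 4.699, G_3 = 10^(−5.64/10) = 0.2729
Friis cascade:
  F = 1.641 + (1.671 − 1)/97.72 + (4.699 − 1)/4898 = 1.648
NF = 10 log₁₀(1.648) = 2.17 dB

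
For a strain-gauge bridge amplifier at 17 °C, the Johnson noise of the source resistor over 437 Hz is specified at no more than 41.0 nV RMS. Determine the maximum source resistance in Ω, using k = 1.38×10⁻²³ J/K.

T = 17 °C + 273.15 = 290.15 K
Johnson–Nyquist: V_n = √(4kTRB) ⇒ R = V_n² / (4kTB)
4kTB = 4 × 1.38×10⁻²³ × 290.15 × 4.37×10² = 7.00×10⁻¹⁸
R = (4.10×10⁻⁸)² / 7.00×10⁻¹⁸ = 2.40×10² Ω = 240 Ω

240 Ω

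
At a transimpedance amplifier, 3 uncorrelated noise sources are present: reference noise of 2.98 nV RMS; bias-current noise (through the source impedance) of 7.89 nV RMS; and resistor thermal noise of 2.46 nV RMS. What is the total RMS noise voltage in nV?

8.79 nV

Uncorrelated sources add in power (mean-square): V_tot = √(ΣV_i²)
V_tot = √[(2.98×10⁻⁹)² + (7.89×10⁻⁹)² + (2.46×10⁻⁹)²] = 8.79×10⁻⁹ V = 8.79 nV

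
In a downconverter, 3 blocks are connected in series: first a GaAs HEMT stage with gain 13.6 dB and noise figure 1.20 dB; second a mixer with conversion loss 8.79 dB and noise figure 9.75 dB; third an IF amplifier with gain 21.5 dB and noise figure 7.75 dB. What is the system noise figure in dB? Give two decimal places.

5.22 dB

Convert to linear (a loss of L dB is a gain of −L dB): F_i = 10^(NF_i/10), G_i = 10^(G_i,dB/10)
  Stage 1: F_1 = 10^(1.20/10) = 1.318, G_1 = 10^(13.6/10) = 22.91
  Stage 2: F_2 = 10^(9.75/10) = 9.441, G_2 = 10^(−8.79/10) = 0.1321
  Stage 3: F_3 = 10^(7.75/10) = 5.957, G_3 = 10^(21.5/10) = 141.3
Friis cascade:
  F = 1.318 + (9.441 − 1)/22.91 + (5.957 − 1)/3.027 = 3.324
NF = 10 log₁₀(3.324) = 5.22 dB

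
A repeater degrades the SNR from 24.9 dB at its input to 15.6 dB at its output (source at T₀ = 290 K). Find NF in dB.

NF (dB) = SNR_in(dB) − SNR_out(dB) when the source is at T₀
NF = 24.9 − 15.6 = 9.3 dB

9.3 dB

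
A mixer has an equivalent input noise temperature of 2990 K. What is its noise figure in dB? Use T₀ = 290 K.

10.53 dB

F = 1 + T_e/T₀ = 1 + 2990/290 = 11.3103
NF = 10 log₁₀(11.3103) = 10.53 dB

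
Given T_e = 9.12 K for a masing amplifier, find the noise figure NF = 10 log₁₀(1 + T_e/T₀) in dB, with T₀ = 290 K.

F = 1 + T_e/T₀ = 1 + 9.12/290 = 1.03145
NF = 10 log₁₀(1.03145) = 0.134 dB

0.134 dB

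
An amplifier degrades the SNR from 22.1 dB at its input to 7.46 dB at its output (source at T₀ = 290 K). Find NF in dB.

NF (dB) = SNR_in(dB) − SNR_out(dB) when the source is at T₀
NF = 22.1 − 7.46 = 14.64 dB

14.64 dB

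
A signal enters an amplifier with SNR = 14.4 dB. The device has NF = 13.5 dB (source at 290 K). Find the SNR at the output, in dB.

By definition F = SNR_in/SNR_out, so in dB: SNR_out = SNR_in − NF
SNR_out = 14.4 − 13.5 = 0.9 dB

0.9 dB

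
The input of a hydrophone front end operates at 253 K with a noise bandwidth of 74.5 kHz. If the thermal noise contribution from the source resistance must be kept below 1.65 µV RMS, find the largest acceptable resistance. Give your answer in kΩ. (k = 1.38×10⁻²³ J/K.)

2.62 kΩ

Johnson–Nyquist: V_n = √(4kTRB) ⇒ R = V_n² / (4kTB)
4kTB = 4 × 1.38×10⁻²³ × 253 × 7.45×10⁴ = 1.04×10⁻¹⁵
R = (1.65×10⁻⁶)² / 1.04×10⁻¹⁵ = 2.62×10³ Ω = 2.62 kΩ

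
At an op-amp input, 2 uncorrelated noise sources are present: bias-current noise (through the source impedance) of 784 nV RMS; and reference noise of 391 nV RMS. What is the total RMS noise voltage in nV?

876 nV

Uncorrelated sources add in power (mean-square): V_tot = √(ΣV_i²)
V_tot = √[(7.84×10⁻⁷)² + (3.91×10⁻⁷)²] = 8.76×10⁻⁷ V = 876 nV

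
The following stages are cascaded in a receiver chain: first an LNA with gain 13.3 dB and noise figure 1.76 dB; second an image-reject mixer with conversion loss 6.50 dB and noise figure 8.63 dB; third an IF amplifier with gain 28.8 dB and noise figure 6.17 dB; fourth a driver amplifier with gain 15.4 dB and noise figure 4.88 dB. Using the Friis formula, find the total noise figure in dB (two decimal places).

3.89 dB

Convert to linear (a loss of L dB is a gain of −L dB): F_i = 10^(NF_i/10), G_i = 10^(G_i,dB/10)
  Stage 1: F_1 = 10^(1.76/10) = 1.500, G_1 = 10^(13.3/10) = 21.38
  Stage 2: F_2 = 10^(8.63/10) = 7.295, G_2 = 10^(−6.50/10) = 0.2239
  Stage 3: F_3 = 10^(6.17/10) = 4.140, G_3 = 10^(28.8/10) = 758.6
  Stage 4: F_4 = 10^(4.88/10) = 3.076, G_4 = 10^(15.4/10) = 34.67
Friis cascade:
  F = 1.500 + (7.295 − 1)/21.38 + (4.140 − 1)/4.786 + (3.076 − 1)/3631 = 2.451
NF = 10 log₁₀(2.451) = 3.89 dB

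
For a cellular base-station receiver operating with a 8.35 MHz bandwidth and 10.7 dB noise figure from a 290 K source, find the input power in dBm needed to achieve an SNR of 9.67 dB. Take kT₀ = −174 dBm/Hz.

Sensitivity = −174 + 10 log₁₀(B) + NF + SNR_min
= −174 + 69.22 + 10.7 + 9.67
= −84.41 dBm → −84.4 dBm

−84.4 dBm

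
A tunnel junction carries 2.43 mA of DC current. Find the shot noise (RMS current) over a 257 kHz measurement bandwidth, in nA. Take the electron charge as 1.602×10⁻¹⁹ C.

I_n = √(2qI·B)
2qI·B = 2 × 1.602×10⁻¹⁹ × 2.43×10⁻³ × 2.57×10⁵ = 2.00×10⁻¹⁶ A²
I_n = √(2.00×10⁻¹⁶) = 1.41×10⁻⁸ A = 14.1 nA

14.1 nA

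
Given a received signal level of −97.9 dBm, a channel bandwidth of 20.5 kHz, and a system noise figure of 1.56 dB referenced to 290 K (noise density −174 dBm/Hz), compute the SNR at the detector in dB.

31.4 dB

Noise floor: N = −174 + 10 log₁₀(B) + NF
10 log₁₀(2.05×10⁴) = 43.12 dB
N = −174 + 43.12 + 1.56 = −129.32 dBm
SNR = P_sig − N = −97.9 − (−129.32) = 31.42 dB → 31.4 dB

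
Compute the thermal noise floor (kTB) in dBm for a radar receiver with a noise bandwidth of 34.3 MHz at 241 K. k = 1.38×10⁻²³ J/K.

P_n = kTB = 1.38×10⁻²³ × 241 × 3.43×10⁷ = 1.14×10⁻¹³ W
In dBm: 10 log₁₀(1.14×10⁻¹³ / 10⁻³) = −99.4 dBm

−99.4 dBm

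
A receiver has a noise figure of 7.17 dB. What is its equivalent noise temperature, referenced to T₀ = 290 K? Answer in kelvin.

F = 10^(7.17/10) = 5.21195
T_e = (F − 1)·T₀ = (5.21195 − 1) × 290 = 1221 K

1221 K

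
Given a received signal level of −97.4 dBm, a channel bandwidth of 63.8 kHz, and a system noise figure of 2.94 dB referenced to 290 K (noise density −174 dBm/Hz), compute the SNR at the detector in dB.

Noise floor: N = −174 + 10 log₁₀(B) + NF
10 log₁₀(6.38×10⁴) = 48.05 dB
N = −174 + 48.05 + 2.94 = −123.01 dBm
SNR = P_sig − N = −97.4 − (−123.01) = 25.61 dB → 25.6 dB

25.6 dB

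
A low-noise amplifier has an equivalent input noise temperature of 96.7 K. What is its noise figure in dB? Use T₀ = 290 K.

F = 1 + T_e/T₀ = 1 + 96.7/290 = 1.33345
NF = 10 log₁₀(1.33345) = 1.25 dB

1.25 dB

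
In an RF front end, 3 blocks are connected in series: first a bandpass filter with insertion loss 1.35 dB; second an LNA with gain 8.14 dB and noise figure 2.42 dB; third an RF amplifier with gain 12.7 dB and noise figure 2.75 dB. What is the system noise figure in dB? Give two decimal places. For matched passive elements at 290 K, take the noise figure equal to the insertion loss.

Convert to linear (a loss of L dB is a gain of −L dB): F_i = 10^(NF_i/10), G_i = 10^(G_i,dB/10)
  Stage 1: F_1 = 10^(1.35/10) = 1.365, G_1 = 10^(−1.35/10) = 0.7328
  Stage 2: F_2 = 10^(2.42/10) = 1.746, G_2 = 10^(8.14/10) = 6.516
  Stage 3: F_3 = 10^(2.75/10) = 1.884, G_3 = 10^(12.7/10) = 18.62
Friis cascade:
  F = 1.365 + (1.746 − 1)/0.7328 + (1.884 − 1)/4.775 = 2.567
NF = 10 log₁₀(2.567) = 4.09 dB

4.09 dB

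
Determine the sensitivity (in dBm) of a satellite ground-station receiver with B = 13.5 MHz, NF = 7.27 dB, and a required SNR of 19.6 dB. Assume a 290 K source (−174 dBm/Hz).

Sensitivity = −174 + 10 log₁₀(B) + NF + SNR_min
= −174 + 71.3 + 7.27 + 19.6
= −75.83 dBm → −75.8 dBm

−75.8 dBm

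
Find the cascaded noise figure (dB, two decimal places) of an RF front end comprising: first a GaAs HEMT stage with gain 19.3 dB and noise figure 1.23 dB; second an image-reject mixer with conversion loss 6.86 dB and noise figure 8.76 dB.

1.47 dB

Convert to linear (a loss of L dB is a gain of −L dB): F_i = 10^(NF_i/10), G_i = 10^(G_i,dB/10)
  Stage 1: F_1 = 10^(1.23/10) = 1.327, G_1 = 10^(19.3/10) = 85.11
  Stage 2: F_2 = 10^(8.76/10) = 7.516, G_2 = 10^(−6.86/10) = 0.2061
Friis cascade:
  F = 1.327 + (7.516 − 1)/85.11 = 1.404
NF = 10 log₁₀(1.404) = 1.47 dB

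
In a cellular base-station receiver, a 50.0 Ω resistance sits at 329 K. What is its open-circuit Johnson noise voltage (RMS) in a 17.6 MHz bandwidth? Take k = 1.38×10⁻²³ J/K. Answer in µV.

V_n = √(4kTRB)
4kTRB = 4 × 1.38×10⁻²³ × 329 × 5.00×10¹ × 1.76×10⁷ = 1.60×10⁻¹¹ V²
V_n = √(1.60×10⁻¹¹) = 4.00×10⁻⁶ V = 4.00 µV

4.00 µV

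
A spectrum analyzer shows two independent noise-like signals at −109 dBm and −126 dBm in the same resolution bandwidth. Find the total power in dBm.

Convert to linear, add, convert back:
P₁ = 1.26×10⁻¹⁴ W, P₂ = 2.51×10⁻¹⁶ W
P_tot = 1.28×10⁻¹⁴ W → 10 log₁₀(P_tot / 10⁻³) = −108.9 dBm

−108.9 dBm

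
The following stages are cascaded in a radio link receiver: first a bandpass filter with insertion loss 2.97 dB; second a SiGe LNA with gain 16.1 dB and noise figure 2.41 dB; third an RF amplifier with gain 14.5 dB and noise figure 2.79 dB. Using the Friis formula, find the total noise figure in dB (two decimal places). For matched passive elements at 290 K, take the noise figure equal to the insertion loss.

5.43 dB

Convert to linear (a loss of L dB is a gain of −L dB): F_i = 10^(NF_i/10), G_i = 10^(G_i,dB/10)
  Stage 1: F_1 = 10^(2.97/10) = 1.982, G_1 = 10^(−2.97/10) = 0.5047
  Stage 2: F_2 = 10^(2.41/10) = 1.742, G_2 = 10^(16.1/10) = 40.74
  Stage 3: F_3 = 10^(2.79/10) = 1.901, G_3 = 10^(14.5/10) = 28.18
Friis cascade:
  F = 1.982 + (1.742 − 1)/0.5047 + (1.901 − 1)/20.56 = 3.495
NF = 10 log₁₀(3.495) = 5.43 dB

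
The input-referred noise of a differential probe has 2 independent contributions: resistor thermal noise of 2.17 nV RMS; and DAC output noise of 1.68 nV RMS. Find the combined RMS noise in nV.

Uncorrelated sources add in power (mean-square): V_tot = √(ΣV_i²)
V_tot = √[(2.17×10⁻⁹)² + (1.68×10⁻⁹)²] = 2.74×10⁻⁹ V = 2.74 nV

2.74 nV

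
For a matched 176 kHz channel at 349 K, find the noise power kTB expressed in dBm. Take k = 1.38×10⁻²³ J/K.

P_n = kTB = 1.38×10⁻²³ × 349 × 1.76×10⁵ = 8.48×10⁻¹⁶ W
In dBm: 10 log₁₀(8.48×10⁻¹⁶ / 10⁻³) = −120.7 dBm

−120.7 dBm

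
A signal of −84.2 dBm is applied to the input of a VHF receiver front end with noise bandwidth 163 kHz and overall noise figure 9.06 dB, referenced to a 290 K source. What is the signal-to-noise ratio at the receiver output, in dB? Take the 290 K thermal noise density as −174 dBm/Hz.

28.6 dB

Noise floor: N = −174 + 10 log₁₀(B) + NF
10 log₁₀(1.63×10⁵) = 52.12 dB
N = −174 + 52.12 + 9.06 = −112.82 dBm
SNR = P_sig − N = −84.2 − (−112.82) = 28.62 dB → 28.6 dB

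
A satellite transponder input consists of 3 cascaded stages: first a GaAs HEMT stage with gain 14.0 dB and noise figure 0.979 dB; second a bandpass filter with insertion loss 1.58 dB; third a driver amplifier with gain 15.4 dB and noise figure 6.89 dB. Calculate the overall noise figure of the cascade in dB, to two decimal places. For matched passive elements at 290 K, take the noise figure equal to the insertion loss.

Convert to linear (a loss of L dB is a gain of −L dB): F_i = 10^(NF_i/10), G_i = 10^(G_i,dB/10)
  Stage 1: F_1 = 10^(0.979/10) = 1.253, G_1 = 10^(14.0/10) = 25.12
  Stage 2: F_2 = 10^(1.58/10) = 1.439, G_2 = 10^(−1.58/10) = 0.6950
  Stage 3: F_3 = 10^(6.89/10) = 4.887, G_3 = 10^(15.4/10) = 34.67
Friis cascade:
  F = 1.253 + (1.439 − 1)/25.12 + (4.887 − 1)/17.46 = 1.493
NF = 10 log₁₀(1.493) = 1.74 dB

1.74 dB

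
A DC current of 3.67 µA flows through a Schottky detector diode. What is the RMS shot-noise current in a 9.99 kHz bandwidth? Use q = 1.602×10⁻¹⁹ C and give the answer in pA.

108 pA

I_n = √(2qI·B)
2qI·B = 2 × 1.602×10⁻¹⁹ × 3.67×10⁻⁶ × 9.99×10³ = 1.17×10⁻²⁰ A²
I_n = √(1.17×10⁻²⁰) = 1.08×10⁻¹⁰ A = 108 pA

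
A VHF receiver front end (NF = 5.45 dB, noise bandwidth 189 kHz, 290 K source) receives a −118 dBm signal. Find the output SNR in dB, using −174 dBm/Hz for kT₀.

Noise floor: N = −174 + 10 log₁₀(B) + NF
10 log₁₀(1.89×10⁵) = 52.76 dB
N = −174 + 52.76 + 5.45 = −115.79 dBm
SNR = P_sig − N = −118 − (−115.79) = −2.21 dB → −2.2 dB

−2.2 dB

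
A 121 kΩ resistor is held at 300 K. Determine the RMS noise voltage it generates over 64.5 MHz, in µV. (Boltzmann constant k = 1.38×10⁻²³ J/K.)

360 µV

V_n = √(4kTRB)
4kTRB = 4 × 1.38×10⁻²³ × 300 × 1.21×10⁵ × 6.45×10⁷ = 1.29×10⁻⁷ V²
V_n = √(1.29×10⁻⁷) = 3.60×10⁻⁴ V = 360 µV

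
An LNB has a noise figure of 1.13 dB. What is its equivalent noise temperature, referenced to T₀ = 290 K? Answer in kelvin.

F = 10^(1.13/10) = 1.29718
T_e = (F − 1)·T₀ = (1.29718 − 1) × 290 = 86.2 K

86.2 K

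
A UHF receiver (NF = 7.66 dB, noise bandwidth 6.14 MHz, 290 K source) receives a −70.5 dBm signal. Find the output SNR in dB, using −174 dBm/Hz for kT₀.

Noise floor: N = −174 + 10 log₁₀(B) + NF
10 log₁₀(6.14×10⁶) = 67.88 dB
N = −174 + 67.88 + 7.66 = −98.46 dBm
SNR = P_sig − N = −70.5 − (−98.46) = 27.96 dB → 28.0 dB

28.0 dB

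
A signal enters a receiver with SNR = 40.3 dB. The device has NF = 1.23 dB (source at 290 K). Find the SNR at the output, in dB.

By definition F = SNR_in/SNR_out, so in dB: SNR_out = SNR_in − NF
SNR_out = 40.3 − 1.23 = 39.07 dB

39.07 dB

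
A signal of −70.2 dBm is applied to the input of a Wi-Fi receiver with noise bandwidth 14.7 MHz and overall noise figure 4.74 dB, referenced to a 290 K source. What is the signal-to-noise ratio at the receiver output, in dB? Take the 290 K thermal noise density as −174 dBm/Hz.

Noise floor: N = −174 + 10 log₁₀(B) + NF
10 log₁₀(1.47×10⁷) = 71.67 dB
N = −174 + 71.67 + 4.74 = −97.59 dBm
SNR = P_sig − N = −70.2 − (−97.59) = 27.39 dB → 27.4 dB

27.4 dB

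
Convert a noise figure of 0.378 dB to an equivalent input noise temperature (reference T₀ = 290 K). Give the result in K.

F = 10^(0.378/10) = 1.09094
T_e = (F − 1)·T₀ = (1.09094 − 1) × 290 = 26.4 K

26.4 K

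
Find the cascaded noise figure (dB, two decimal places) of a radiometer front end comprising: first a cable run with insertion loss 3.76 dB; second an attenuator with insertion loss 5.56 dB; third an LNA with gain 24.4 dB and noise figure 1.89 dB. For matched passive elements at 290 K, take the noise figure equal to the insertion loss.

Convert to linear (a loss of L dB is a gain of −L dB): F_i = 10^(NF_i/10), G_i = 10^(G_i,dB/10)
  Stage 1: F_1 = 10^(3.76/10) = 2.377, G_1 = 10^(−3.76/10) = 0.4207
  Stage 2: F_2 = 10^(5.56/10) = 3.597, G_2 = 10^(−5.56/10) = 0.2780
  Stage 3: F_3 = 10^(1.89/10) = 1.545, G_3 = 10^(24.4/10) = 275.4
Friis cascade:
  F = 2.377 + (3.597 − 1)/0.4207 + (1.545 − 1)/0.1169 = 13.21
NF = 10 log₁₀(13.21) = 11.21 dB

11.21 dB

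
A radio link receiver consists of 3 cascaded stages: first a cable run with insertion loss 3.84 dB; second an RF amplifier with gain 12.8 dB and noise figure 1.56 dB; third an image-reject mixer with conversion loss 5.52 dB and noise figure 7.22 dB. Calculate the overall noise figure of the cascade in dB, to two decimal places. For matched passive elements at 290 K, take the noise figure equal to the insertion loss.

6.03 dB

Convert to linear (a loss of L dB is a gain of −L dB): F_i = 10^(NF_i/10), G_i = 10^(G_i,dB/10)
  Stage 1: F_1 = 10^(3.84/10) = 2.421, G_1 = 10^(−3.84/10) = 0.4130
  Stage 2: F_2 = 10^(1.56/10) = 1.432, G_2 = 10^(12.8/10) = 19.05
  Stage 3: F_3 = 10^(7.22/10) = 5.272, G_3 = 10^(−5.52/10) = 0.2805
Friis cascade:
  F = 2.421 + (1.432 − 1)/0.4130 + (5.272 − 1)/7.870 = 4.010
NF = 10 log₁₀(4.010) = 6.03 dB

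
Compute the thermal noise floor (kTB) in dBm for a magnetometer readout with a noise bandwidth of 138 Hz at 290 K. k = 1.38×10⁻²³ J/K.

P_n = kTB = 1.38×10⁻²³ × 290 × 1.38×10² = 5.52×10⁻¹⁹ W
In dBm: 10 log₁₀(5.52×10⁻¹⁹ / 10⁻³) = −152.6 dBm

−152.6 dBm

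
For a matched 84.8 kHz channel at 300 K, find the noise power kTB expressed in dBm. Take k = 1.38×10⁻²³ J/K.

−124.5 dBm

P_n = kTB = 1.38×10⁻²³ × 300 × 8.48×10⁴ = 3.51×10⁻¹⁶ W
In dBm: 10 log₁₀(3.51×10⁻¹⁶ / 10⁻³) = −124.5 dBm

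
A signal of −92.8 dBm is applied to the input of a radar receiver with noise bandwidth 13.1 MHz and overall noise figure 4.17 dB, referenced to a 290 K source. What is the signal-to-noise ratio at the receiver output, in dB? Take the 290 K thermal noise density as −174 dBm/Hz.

5.9 dB

Noise floor: N = −174 + 10 log₁₀(B) + NF
10 log₁₀(1.31×10⁷) = 71.17 dB
N = −174 + 71.17 + 4.17 = −98.66 dBm
SNR = P_sig − N = −92.8 − (−98.66) = 5.86 dB → 5.9 dB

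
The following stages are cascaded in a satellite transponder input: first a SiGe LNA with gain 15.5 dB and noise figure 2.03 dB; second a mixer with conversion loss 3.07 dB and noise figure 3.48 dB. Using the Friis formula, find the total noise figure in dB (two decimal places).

2.12 dB

Convert to linear (a loss of L dB is a gain of −L dB): F_i = 10^(NF_i/10), G_i = 10^(G_i,dB/10)
  Stage 1: F_1 = 10^(2.03/10) = 1.596, G_1 = 10^(15.5/10) = 35.48
  Stage 2: F_2 = 10^(3.48/10) = 2.228, G_2 = 10^(−3.07/10) = 0.4932
Friis cascade:
  F = 1.596 + (2.228 − 1)/35.48 = 1.631
NF = 10 log₁₀(1.631) = 2.12 dB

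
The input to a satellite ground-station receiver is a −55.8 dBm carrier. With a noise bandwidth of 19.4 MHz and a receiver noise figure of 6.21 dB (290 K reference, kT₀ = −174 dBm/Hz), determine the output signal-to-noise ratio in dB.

Noise floor: N = −174 + 10 log₁₀(B) + NF
10 log₁₀(1.94×10⁷) = 72.88 dB
N = −174 + 72.88 + 6.21 = −94.91 dBm
SNR = P_sig − N = −55.8 − (−94.91) = 39.11 dB → 39.1 dB

39.1 dB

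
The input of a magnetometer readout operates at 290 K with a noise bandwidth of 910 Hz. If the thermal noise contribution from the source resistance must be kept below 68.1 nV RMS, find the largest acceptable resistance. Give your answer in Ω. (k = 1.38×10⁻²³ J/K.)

Johnson–Nyquist: V_n = √(4kTRB) ⇒ R = V_n² / (4kTB)
4kTB = 4 × 1.38×10⁻²³ × 290 × 9.10×10² = 1.46×10⁻¹⁷
R = (6.81×10⁻⁸)² / 1.46×10⁻¹⁷ = 3.18×10² Ω = 318 Ω

318 Ω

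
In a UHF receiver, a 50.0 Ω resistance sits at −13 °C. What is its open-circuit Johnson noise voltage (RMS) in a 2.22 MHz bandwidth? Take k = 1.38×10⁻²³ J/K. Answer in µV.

1.26 µV

T = −13 °C + 273.15 = 260.15 K
V_n = √(4kTRB)
4kTRB = 4 × 1.38×10⁻²³ × 260.15 × 5.00×10¹ × 2.22×10⁶ = 1.59×10⁻¹² V²
V_n = √(1.59×10⁻¹²) = 1.26×10⁻⁶ V = 1.26 µV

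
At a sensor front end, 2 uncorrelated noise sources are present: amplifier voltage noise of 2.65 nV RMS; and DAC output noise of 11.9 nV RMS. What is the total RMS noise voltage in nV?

12.2 nV

Uncorrelated sources add in power (mean-square): V_tot = √(ΣV_i²)
V_tot = √[(2.65×10⁻⁹)² + (1.19×10⁻⁸)²] = 1.22×10⁻⁸ V = 12.2 nV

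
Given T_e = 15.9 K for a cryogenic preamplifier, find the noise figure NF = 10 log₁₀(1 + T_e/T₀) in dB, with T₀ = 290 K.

0.232 dB

F = 1 + T_e/T₀ = 1 + 15.9/290 = 1.05483
NF = 10 log₁₀(1.05483) = 0.232 dB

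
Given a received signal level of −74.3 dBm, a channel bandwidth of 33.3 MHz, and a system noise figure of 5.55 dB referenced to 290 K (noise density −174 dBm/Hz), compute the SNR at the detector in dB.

18.9 dB

Noise floor: N = −174 + 10 log₁₀(B) + NF
10 log₁₀(3.33×10⁷) = 75.22 dB
N = −174 + 75.22 + 5.55 = −93.23 dBm
SNR = P_sig − N = −74.3 − (−93.23) = 18.93 dB → 18.9 dB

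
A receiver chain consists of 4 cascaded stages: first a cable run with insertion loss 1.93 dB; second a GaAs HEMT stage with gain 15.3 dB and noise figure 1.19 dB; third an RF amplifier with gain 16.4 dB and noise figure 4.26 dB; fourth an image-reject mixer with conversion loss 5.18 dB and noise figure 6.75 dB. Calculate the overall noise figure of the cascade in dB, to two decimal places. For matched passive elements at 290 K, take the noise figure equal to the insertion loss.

3.29 dB

Convert to linear (a loss of L dB is a gain of −L dB): F_i = 10^(NF_i/10), G_i = 10^(G_i,dB/10)
  Stage 1: F_1 = 10^(1.93/10) = 1.560, G_1 = 10^(−1.93/10) = 0.6412
  Stage 2: F_2 = 10^(1.19/10) = 1.315, G_2 = 10^(15.3/10) = 33.88
  Stage 3: F_3 = 10^(4.26/10) = 2.667, G_3 = 10^(16.4/10) = 43.65
  Stage 4: F_4 = 10^(6.75/10) = 4.732, G_4 = 10^(−5.18/10) = 0.3034
Friis cascade:
  F = 1.560 + (1.315 − 1)/0.6412 + (2.667 − 1)/21.73 + (4.732 − 1)/948.4 = 2.132
NF = 10 log₁₀(2.132) = 3.29 dB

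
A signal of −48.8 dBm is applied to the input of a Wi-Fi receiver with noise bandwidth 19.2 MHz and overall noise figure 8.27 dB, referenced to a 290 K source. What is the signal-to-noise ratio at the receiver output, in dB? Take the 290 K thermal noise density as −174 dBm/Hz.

Noise floor: N = −174 + 10 log₁₀(B) + NF
10 log₁₀(1.92×10⁷) = 72.83 dB
N = −174 + 72.83 + 8.27 = −92.90 dBm
SNR = P_sig − N = −48.8 − (−92.90) = 44.10 dB → 44.1 dB

44.1 dB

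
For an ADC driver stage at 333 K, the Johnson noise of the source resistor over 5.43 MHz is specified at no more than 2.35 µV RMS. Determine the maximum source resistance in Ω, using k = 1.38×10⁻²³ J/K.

55.3 Ω

Johnson–Nyquist: V_n = √(4kTRB) ⇒ R = V_n² / (4kTB)
4kTB = 4 × 1.38×10⁻²³ × 333 × 5.43×10⁶ = 9.98×10⁻¹⁴
R = (2.35×10⁻⁶)² / 9.98×10⁻¹⁴ = 5.53×10¹ Ω = 55.3 Ω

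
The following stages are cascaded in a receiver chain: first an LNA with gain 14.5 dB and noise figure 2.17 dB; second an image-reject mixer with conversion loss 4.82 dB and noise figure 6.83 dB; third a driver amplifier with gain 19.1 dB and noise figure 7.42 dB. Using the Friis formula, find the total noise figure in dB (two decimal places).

Convert to linear (a loss of L dB is a gain of −L dB): F_i = 10^(NF_i/10), G_i = 10^(G_i,dB/10)
  Stage 1: F_1 = 10^(2.17/10) = 1.648, G_1 = 10^(14.5/10) = 28.18
  Stage 2: F_2 = 10^(6.83/10) = 4.819, G_2 = 10^(−4.82/10) = 0.3296
  Stage 3: F_3 = 10^(7.42/10) = 5.521, G_3 = 10^(19.1/10) = 81.28
Friis cascade:
  F = 1.648 + (4.819 − 1)/28.18 + (5.521 − 1)/9.290 = 2.270
NF = 10 log₁₀(2.270) = 3.56 dB

3.56 dB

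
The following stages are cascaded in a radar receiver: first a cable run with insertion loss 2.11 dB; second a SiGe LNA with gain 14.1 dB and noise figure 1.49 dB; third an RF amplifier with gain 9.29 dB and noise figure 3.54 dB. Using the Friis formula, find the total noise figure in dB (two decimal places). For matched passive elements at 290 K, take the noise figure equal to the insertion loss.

3.75 dB

Convert to linear (a loss of L dB is a gain of −L dB): F_i = 10^(NF_i/10), G_i = 10^(G_i,dB/10)
  Stage 1: F_1 = 10^(2.11/10) = 1.626, G_1 = 10^(−2.11/10) = 0.6152
  Stage 2: F_2 = 10^(1.49/10) = 1.409, G_2 = 10^(14.1/10) = 25.70
  Stage 3: F_3 = 10^(3.54/10) = 2.259, G_3 = 10^(9.29/10) = 8.492
Friis cascade:
  F = 1.626 + (1.409 − 1)/0.6152 + (2.259 − 1)/15.81 = 2.371
NF = 10 log₁₀(2.371) = 3.75 dB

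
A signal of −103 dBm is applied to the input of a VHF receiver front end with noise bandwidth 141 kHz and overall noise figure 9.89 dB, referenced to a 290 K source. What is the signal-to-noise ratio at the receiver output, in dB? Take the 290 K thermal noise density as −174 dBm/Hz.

9.6 dB

Noise floor: N = −174 + 10 log₁₀(B) + NF
10 log₁₀(1.41×10⁵) = 51.49 dB
N = −174 + 51.49 + 9.89 = −112.62 dBm
SNR = P_sig − N = −103 − (−112.62) = 9.62 dB → 9.6 dB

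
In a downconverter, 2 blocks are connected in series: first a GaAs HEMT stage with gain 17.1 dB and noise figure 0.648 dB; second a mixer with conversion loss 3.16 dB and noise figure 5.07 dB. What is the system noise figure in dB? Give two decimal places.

Convert to linear (a loss of L dB is a gain of −L dB): F_i = 10^(NF_i/10), G_i = 10^(G_i,dB/10)
  Stage 1: F_1 = 10^(0.648/10) = 1.161, G_1 = 10^(17.1/10) = 51.29
  Stage 2: F_2 = 10^(5.07/10) = 3.214, G_2 = 10^(−3.16/10) = 0.4831
Friis cascade:
  F = 1.161 + (3.214 − 1)/51.29 = 1.204
NF = 10 log₁₀(1.204) = 0.81 dB

0.81 dB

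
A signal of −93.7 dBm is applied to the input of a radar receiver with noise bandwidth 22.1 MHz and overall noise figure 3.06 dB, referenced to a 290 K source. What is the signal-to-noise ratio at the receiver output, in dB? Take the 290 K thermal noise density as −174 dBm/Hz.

3.8 dB

Noise floor: N = −174 + 10 log₁₀(B) + NF
10 log₁₀(2.21×10⁷) = 73.44 dB
N = −174 + 73.44 + 3.06 = −97.50 dBm
SNR = P_sig − N = −93.7 − (−97.50) = 3.80 dB → 3.8 dB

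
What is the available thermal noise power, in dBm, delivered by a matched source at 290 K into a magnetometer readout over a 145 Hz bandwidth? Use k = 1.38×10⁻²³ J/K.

P_n = kTB = 1.38×10⁻²³ × 290 × 1.45×10² = 5.80×10⁻¹⁹ W
In dBm: 10 log₁₀(5.80×10⁻¹⁹ / 10⁻³) = −152.4 dBm

−152.4 dBm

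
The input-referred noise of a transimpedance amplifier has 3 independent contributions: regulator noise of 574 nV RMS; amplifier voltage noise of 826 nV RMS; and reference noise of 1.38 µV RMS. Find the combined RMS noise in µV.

1.71 µV

Uncorrelated sources add in power (mean-square): V_tot = √(ΣV_i²)
V_tot = √[(5.74×10⁻⁷)² + (8.26×10⁻⁷)² + (1.38×10⁻⁶)²] = 1.71×10⁻⁶ V = 1.71 µV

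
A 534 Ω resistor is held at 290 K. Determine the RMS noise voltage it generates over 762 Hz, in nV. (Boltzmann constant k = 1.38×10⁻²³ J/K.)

80.7 nV

V_n = √(4kTRB)
4kTRB = 4 × 1.38×10⁻²³ × 290 × 5.34×10² × 7.62×10² = 6.51×10⁻¹⁵ V²
V_n = √(6.51×10⁻¹⁵) = 8.07×10⁻⁸ V = 80.7 nV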